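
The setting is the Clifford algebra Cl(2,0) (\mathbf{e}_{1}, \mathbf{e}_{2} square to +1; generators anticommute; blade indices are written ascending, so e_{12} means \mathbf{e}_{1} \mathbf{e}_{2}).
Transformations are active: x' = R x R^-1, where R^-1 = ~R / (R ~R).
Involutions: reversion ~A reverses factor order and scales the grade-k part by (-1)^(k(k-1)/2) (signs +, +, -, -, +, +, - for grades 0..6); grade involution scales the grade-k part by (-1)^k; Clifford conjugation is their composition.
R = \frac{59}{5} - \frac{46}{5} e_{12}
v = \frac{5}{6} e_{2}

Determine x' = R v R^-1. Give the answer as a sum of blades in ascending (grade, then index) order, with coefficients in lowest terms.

~R = \frac{59}{5} + \frac{46}{5} e_{12}, and R ~R = \frac{5597}{25}, so R^-1 = ~R / (\frac{5597}{25}).
R v = -\frac{23}{3} e_{1} + \frac{59}{6} e_{2}
Answer: -\frac{13570}{16791} e_{1} + \frac{2275}{11194} e_{2}


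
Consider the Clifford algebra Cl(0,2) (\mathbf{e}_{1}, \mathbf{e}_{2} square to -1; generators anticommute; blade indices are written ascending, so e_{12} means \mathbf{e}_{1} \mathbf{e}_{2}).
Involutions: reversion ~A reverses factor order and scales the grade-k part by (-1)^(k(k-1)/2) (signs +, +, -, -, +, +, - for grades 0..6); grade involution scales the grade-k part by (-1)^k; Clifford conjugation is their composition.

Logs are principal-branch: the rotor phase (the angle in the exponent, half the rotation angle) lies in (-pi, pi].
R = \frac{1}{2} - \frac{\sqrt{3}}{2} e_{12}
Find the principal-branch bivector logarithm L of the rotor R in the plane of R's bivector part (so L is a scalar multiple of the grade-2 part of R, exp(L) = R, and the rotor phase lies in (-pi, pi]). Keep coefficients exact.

The scalar part of R is \frac{1}{2}, so the principal-branch rotor phase is pinned; divide the bivector part by its sine to get the unit plane — L is the phase times that plane.
Concretely: cos(phase) = \frac{1}{2} gives phase = ±\frac{\pi}{3}, and since phase/sin(phase) is even the sign is immaterial: L = (phase/sin(phase)) * <R>_2 = (\frac{2 \sqrt{3} \pi}{9}) * <R>_2.
Answer: - \frac{\pi}{3} e_{12}


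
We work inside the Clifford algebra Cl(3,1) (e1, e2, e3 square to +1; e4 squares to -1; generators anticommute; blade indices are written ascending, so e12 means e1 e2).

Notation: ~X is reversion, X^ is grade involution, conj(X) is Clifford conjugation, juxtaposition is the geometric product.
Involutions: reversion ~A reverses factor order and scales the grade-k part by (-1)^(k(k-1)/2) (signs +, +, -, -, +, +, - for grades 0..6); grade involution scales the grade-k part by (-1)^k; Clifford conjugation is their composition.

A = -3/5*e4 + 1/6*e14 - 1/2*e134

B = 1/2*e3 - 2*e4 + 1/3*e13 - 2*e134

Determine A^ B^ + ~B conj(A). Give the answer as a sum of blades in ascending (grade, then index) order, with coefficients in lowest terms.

first term: -1/5 - 1/3*e1 - 1/3*e3 - 1/6*e4 - 11/5*e13 + 1/4*e14 + 16/45*e34 + 17/60*e134
second term: 1/5 + 1/3*e1 + 1/3*e3 - 1/6*e4 - 11/5*e13 + 1/4*e14 + 11/45*e34 - 7/60*e134
Answer: -1/3*e4 - 22/5*e13 + 1/2*e14 + 3/5*e34 + 1/6*e134


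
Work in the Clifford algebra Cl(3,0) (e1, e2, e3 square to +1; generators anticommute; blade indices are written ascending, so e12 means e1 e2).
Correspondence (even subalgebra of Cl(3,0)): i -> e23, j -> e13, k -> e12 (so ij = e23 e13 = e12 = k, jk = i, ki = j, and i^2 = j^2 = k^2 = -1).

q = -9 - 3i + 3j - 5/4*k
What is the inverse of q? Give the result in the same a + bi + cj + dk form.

In blades: q = -9 - 5/4*e12 + 3*e13 - 3*e23.
With qbar = -9 + 5/4*e12 - 3*e13 + 3*e23 (scalar fixed, mapped units negated), q qbar = 1609/16 (the sum of squared coefficients), so q^-1 = qbar / (1609/16) = -144/1609 + 20/1609*e12 - 48/1609*e13 + 48/1609*e23; translating back:
Answer: -144/1609 + 48/1609*i - 48/1609*j + 20/1609*k


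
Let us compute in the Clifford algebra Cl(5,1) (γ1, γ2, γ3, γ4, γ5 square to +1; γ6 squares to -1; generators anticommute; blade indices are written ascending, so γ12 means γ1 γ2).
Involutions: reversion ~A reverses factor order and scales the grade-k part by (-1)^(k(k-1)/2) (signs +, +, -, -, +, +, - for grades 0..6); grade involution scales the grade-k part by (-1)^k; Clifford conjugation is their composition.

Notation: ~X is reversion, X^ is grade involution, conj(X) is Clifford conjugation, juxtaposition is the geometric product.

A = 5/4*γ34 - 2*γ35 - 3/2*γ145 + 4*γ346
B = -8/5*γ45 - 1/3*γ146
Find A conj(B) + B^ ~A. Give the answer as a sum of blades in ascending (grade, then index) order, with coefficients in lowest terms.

first term: 12/5*γ1 + 4/3*γ13 + 16/5*γ34 + 2*γ35 - 1/2*γ56 - 5/12*γ136 + 32/5*γ356 - 2/3*γ13456
second term: 12/5*γ1 - 4/3*γ13 - 16/5*γ34 - 2*γ35 + 1/2*γ56 + 5/12*γ136 - 32/5*γ356 - 2/3*γ13456
Answer: 24/5*γ1 - 4/3*γ13456


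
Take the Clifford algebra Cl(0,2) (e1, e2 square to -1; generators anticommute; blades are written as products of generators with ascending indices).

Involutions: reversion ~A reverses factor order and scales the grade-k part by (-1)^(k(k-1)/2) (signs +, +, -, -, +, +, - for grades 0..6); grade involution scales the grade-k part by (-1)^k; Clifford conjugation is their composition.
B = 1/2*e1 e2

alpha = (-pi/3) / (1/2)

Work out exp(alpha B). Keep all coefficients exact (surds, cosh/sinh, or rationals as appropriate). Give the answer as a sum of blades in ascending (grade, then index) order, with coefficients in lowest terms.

B^2 = (1/2)^2*(e1 e2)^2 = 1/4*(-1) = -1/4 (a basis 2-blade squares to minus the product of its generators' squares).
B^2 = -1/4 — circular case — the even/odd split gives cos and sin: l = 1/2, alpha*l = -pi/3, so exp(alpha B) = cos(-pi/3) + (sin(-pi/3)/(1/2))*B = 1/2 + (-sqrt(3))*B.
Answer: 1/2 - sqrt(3)/2*e1 e2


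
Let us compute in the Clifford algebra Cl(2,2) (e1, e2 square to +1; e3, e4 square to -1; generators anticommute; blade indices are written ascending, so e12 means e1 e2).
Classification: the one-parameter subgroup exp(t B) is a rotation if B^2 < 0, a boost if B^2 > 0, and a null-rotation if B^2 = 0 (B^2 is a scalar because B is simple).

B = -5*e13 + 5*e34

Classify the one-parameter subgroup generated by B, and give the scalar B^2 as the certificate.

B^2 term by term: the squares give (-5)^2*(e13)^2 + (5)^2*(e34)^2 = 25*(+1) + 25*(-1) = 0 (each basis 2-blade squares to minus the product of its generators' squares); cross terms between blades sharing an index anticommute and cancel. So B^2 = 0.
Answer: null-rotation, certificate B^2 = 0. Because 0 is invariant under every versor sandwich, the classification follows from its sign alone.


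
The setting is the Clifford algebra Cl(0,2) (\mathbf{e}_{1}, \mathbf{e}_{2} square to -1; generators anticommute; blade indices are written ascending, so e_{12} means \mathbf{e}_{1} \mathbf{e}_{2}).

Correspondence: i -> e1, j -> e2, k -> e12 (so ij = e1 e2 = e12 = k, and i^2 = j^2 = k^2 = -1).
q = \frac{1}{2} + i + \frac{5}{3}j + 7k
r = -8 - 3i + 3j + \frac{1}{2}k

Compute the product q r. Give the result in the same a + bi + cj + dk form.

In blades: q = \frac{1}{2} + e_{1} + \frac{5}{3} e_{2} + 7 e_{12}, r = -8 - 3 e_{1} + 3 e_{2} + \frac{1}{2} e_{12}.
Distribute q over r term by term (generator squares from the signature, products reordered to ascending indices): (\frac{1}{2})*r = -4 - \frac{3}{2} e_{1} + \frac{3}{2} e_{2} + \frac{1}{4} e_{12}; (e_{1})*r = 3 - 8 e_{1} - \frac{1}{2} e_{2} + 3 e_{12}; (\frac{5}{3} e_{2})*r = -5 + \frac{5}{6} e_{1} - \frac{40}{3} e_{2} + 5 e_{12}; (7 e_{12})*r = -\frac{7}{2} - 21 e_{1} - 21 e_{2} - 56 e_{12}.
Sum: -\frac{19}{2} - \frac{89}{3} e_{1} - \frac{100}{3} e_{2} - \frac{191}{4} e_{12}; translating back through the correspondence:
Answer: -\frac{19}{2} - \frac{89}{3}i - \frac{100}{3}j - \frac{191}{4}k


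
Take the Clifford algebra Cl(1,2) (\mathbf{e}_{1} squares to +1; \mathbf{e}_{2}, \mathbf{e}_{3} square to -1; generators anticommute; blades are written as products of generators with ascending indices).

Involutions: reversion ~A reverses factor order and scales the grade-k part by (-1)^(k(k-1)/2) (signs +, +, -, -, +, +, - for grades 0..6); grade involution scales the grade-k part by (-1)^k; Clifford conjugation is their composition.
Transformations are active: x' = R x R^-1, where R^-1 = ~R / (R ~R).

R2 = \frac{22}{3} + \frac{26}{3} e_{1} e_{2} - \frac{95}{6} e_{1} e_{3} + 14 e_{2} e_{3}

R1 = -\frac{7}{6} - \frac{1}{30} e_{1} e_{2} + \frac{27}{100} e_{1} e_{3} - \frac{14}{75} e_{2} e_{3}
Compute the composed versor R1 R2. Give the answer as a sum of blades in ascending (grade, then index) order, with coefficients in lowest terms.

Distribute over the terms of R1 (each basis-blade product reordered to ascending indices, repeated generators contracted through their squares):
(-\frac{7}{6}) R2 = -\frac{77}{9} - \frac{91}{9} e_{1} e_{2} + \frac{665}{36} e_{1} e_{3} - \frac{49}{3} e_{2} e_{3}
(-\frac{1}{30} e_{1} e_{2}) R2 = -\frac{13}{45} - \frac{11}{45} e_{1} e_{2} + \frac{7}{15} e_{1} e_{3} - \frac{19}{36} e_{2} e_{3}
(\frac{27}{100} e_{1} e_{3}) R2 = -\frac{171}{40} + \frac{189}{50} e_{1} e_{2} + \frac{99}{50} e_{1} e_{3} + \frac{117}{50} e_{2} e_{3}
(-\frac{14}{75} e_{2} e_{3}) R2 = \frac{196}{75} - \frac{133}{45} e_{1} e_{2} - \frac{364}{225} e_{1} e_{3} - \frac{308}{225} e_{2} e_{3}
Summing the partial products and collecting blades:
Answer: -\frac{18911}{1800} - \frac{4289}{450} e_{1} e_{2} + \frac{17371}{900} e_{1} e_{3} - \frac{1589}{100} e_{2} e_{3}


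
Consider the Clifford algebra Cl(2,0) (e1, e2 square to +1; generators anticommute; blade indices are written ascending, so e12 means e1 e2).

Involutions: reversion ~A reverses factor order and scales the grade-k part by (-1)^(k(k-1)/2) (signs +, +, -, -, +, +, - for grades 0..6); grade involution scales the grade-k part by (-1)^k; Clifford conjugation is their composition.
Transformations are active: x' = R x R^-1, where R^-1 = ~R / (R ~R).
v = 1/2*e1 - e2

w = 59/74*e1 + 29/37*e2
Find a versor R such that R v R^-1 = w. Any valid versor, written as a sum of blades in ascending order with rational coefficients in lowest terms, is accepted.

R = v + w = 48/37*e1 - 8/37*e2 works: the equal norms (5/4) guarantee its sandwich swaps v into w.
Answer: 48/37*e1 - 8/37*e2


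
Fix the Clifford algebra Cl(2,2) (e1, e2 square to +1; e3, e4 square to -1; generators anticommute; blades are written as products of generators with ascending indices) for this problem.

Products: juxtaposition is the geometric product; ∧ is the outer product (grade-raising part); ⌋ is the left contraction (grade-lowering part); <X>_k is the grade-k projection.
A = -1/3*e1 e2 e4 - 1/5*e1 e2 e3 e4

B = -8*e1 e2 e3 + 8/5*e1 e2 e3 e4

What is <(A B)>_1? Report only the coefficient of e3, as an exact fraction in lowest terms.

step 1: -8/25 + 8/15*e3 - 8/5*e4 + 8/3*e3 e4
step 2: 8/15*e3 - 8/5*e4
Answer: 8/15


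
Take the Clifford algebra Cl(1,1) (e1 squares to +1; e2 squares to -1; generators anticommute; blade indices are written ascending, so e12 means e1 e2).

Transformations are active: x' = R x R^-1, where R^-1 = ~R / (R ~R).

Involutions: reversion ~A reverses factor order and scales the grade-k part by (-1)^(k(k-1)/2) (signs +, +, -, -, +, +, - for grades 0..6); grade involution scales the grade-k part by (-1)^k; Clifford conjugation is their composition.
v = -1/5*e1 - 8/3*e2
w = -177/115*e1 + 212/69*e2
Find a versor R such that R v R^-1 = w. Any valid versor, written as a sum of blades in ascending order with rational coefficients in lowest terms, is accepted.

Since q(v) = q(w) = -1591/225, the sum R = v + w = -40/23*e1 + 28/69*e2 does the job whenever invertible.
Answer: -40/23*e1 + 28/69*e2


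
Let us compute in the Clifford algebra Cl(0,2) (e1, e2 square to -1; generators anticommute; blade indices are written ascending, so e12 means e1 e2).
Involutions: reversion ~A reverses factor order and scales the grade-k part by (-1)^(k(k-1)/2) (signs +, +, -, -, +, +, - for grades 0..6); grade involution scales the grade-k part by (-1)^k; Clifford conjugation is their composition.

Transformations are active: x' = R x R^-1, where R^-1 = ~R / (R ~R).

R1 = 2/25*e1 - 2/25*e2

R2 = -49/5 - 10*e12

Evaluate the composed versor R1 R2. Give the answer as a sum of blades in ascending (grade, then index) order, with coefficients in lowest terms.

Distribute over the terms of R1 (each basis-blade product reordered to ascending indices, repeated generators contracted through their squares):
(2/25*e1) R2 = -98/125*e1 + 4/5*e2
(-2/25*e2) R2 = 4/5*e1 + 98/125*e2
Summing the partial products and collecting blades:
Answer: 2/125*e1 + 198/125*e2


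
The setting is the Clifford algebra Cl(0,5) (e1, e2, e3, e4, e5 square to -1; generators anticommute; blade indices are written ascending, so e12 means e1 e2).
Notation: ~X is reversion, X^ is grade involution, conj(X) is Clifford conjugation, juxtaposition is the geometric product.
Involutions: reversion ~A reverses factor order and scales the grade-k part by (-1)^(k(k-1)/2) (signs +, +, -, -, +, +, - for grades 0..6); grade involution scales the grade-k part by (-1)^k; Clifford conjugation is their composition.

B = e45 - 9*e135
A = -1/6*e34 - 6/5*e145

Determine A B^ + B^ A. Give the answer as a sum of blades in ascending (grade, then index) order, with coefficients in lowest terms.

first term: 6/5*e1 - 54/5*e34 + 1/6*e35 - 3/2*e145
second term: 6/5*e1 + 54/5*e34 - 1/6*e35 + 3/2*e145
Answer: 12/5*e1


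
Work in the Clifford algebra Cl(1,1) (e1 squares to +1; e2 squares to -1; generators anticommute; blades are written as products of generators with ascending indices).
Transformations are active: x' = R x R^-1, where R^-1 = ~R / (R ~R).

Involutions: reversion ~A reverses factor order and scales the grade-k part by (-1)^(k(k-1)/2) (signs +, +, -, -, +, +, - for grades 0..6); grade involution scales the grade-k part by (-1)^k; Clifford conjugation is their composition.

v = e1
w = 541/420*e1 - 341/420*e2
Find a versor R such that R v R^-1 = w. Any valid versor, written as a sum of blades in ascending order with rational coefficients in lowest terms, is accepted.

Sketch: the shared square 1 makes R = v + w = 961/420*e1 - 341/420*e2 the natural versor; its sandwich fixes that direction, negates (v - w)/2, and sends v to w.
Answer: 961/420*e1 - 341/420*e2


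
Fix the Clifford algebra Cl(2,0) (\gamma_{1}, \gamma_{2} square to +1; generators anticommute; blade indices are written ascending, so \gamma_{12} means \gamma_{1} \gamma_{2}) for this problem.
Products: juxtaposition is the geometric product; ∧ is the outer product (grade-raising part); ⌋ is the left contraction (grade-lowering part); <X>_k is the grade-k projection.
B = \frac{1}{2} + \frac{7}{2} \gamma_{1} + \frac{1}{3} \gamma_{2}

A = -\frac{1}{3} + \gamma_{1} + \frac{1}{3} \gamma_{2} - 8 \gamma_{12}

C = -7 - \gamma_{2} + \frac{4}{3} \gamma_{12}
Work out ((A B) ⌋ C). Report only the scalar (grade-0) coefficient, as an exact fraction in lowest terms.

step 1: \frac{31}{9} - \frac{10}{3} \gamma_{1} + \frac{505}{18} \gamma_{2} - \frac{29}{6} \gamma_{12}
step 2: -\frac{823}{18} - \frac{1010}{27} \gamma_{1} - \frac{71}{9} \gamma_{2} + \frac{124}{27} \gamma_{12}
Answer: -\frac{823}{18}


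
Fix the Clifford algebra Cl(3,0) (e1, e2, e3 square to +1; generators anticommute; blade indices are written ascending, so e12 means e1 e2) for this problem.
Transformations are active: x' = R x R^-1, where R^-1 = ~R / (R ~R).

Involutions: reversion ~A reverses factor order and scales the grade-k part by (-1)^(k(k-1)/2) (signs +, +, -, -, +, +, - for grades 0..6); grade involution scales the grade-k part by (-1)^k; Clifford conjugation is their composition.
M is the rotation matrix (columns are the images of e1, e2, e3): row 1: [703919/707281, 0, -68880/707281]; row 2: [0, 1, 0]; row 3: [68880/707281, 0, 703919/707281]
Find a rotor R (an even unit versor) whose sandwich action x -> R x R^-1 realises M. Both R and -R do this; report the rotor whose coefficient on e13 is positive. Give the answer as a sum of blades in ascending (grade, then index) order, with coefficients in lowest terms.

Method: write R = a + b12*e12 + b13*e13 + b23*e23 with a^2 + b12^2 + b13^2 + b23^2 = 1 (so R^-1 = ~R). Expanding the columns R e_j ~R gives tr M = 4a^2 - 1 and, from the antisymmetric part, M21 - M12 = -4a*b12, M13 - M31 = 4a*b13, M32 - M23 = -4a*b23.
Here tr M = 2115119/707281, so a^2 = (1 + tr M)/4 = 705600/707281 and a = ±840/841. Taking a = 840/841: M21 - M12 = 0, M13 - M31 = -137760/707281, M32 - M23 = 0, giving b12 = 0, b13 = -41/841, b23 = 0, i.e. R = 840/841 - 41/841*e13.
Its e13 coefficient is negative, so report the other preimage -R.
Answer: -840/841 + 41/841*e13. Note: both R and -R realise this M (trace 2115119/707281); the covering map identifies them, and the e13-coefficient sign is the tie-breaker.


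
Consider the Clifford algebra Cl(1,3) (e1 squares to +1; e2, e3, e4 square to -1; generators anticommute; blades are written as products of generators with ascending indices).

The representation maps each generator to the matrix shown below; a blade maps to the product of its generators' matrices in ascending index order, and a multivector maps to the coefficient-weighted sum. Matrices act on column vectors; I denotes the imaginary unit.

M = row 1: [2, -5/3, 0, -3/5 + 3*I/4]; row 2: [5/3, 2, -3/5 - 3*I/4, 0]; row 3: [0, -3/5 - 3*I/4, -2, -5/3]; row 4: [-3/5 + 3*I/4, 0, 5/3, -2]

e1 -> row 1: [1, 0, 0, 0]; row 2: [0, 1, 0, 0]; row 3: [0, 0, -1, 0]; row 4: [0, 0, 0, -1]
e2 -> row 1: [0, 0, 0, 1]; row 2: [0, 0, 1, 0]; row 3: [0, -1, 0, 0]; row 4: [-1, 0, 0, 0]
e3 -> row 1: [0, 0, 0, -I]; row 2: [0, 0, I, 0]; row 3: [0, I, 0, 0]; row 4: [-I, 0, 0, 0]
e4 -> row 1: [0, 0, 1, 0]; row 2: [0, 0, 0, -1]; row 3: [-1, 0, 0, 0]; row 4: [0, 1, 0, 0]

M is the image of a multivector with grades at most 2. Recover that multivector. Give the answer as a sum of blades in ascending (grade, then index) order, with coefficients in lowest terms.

Method: the blade images are trace-orthogonal — tr(rho(e_A) rho(e_B)^-1) = 4 if A = B and 0 otherwise — and rho(e_A)^-1 = (e_A)^2 * rho(e_A) with (e_A)^2 = +1 or -1, so the coefficient of e_A in the preimage is (e_A)^2 * tr(M rho(e_A))/4.
Nonzero projections over blades of grade <= 2: e1: (e1)^2 = +1, tr(M rho(e1)) = 8, coefficient 2; e3: (e3)^2 = -1, tr(M rho(e3)) = 3, coefficient -3/4; e1 e2: (e1 e2)^2 = +1, tr(M rho(e1 e2)) = -12/5, coefficient -3/5; e2 e4: (e2 e4)^2 = -1, tr(M rho(e2 e4)) = 20/3, coefficient -5/3. Every other blade of grade <= 2 projects to 0.
Answer: 2*e1 - 3/4*e3 - 3/5*e1 e2 - 5/3*e2 e4


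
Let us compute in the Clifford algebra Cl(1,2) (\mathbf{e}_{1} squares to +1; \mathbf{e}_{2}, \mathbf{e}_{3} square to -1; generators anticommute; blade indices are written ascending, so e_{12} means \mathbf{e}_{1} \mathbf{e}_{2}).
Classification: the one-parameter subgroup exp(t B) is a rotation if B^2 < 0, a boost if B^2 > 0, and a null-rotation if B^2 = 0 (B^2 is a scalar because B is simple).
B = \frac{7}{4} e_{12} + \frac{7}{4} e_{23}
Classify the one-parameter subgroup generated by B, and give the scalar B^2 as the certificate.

B^2 term by term: the squares give (\frac{7}{4})^2*(e_{12})^2 + (\frac{7}{4})^2*(e_{23})^2 = \frac{49}{16}*(+1) + \frac{49}{16}*(-1) = 0 (each basis 2-blade squares to minus the product of its generators' squares); cross terms between blades sharing an index anticommute and cancel. So B^2 = 0.
Answer: null-rotation, certificate B^2 = 0. The class reads off the invariant scalar 0 directly.


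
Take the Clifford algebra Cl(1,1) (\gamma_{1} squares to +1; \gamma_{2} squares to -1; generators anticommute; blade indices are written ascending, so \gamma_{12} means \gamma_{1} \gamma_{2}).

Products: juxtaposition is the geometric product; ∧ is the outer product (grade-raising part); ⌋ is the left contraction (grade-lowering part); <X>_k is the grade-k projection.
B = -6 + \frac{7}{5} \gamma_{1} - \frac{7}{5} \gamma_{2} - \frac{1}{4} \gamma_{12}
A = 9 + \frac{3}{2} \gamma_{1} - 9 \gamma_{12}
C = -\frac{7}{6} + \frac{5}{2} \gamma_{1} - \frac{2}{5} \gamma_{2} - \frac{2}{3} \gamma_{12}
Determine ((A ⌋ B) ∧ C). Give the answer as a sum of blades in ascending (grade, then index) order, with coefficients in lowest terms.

step 1: -\frac{993}{20} + \frac{63}{5} \gamma_{1} - \frac{519}{40} \gamma_{2} - \frac{9}{4} \gamma_{12}
step 2: \frac{2317}{40} - \frac{5553}{40} \gamma_{1} + \frac{13999}{400} \gamma_{2} + \frac{25249}{400} \gamma_{12}
Answer: \frac{2317}{40} - \frac{5553}{40} \gamma_{1} + \frac{13999}{400} \gamma_{2} + \frac{25249}{400} \gamma_{12}


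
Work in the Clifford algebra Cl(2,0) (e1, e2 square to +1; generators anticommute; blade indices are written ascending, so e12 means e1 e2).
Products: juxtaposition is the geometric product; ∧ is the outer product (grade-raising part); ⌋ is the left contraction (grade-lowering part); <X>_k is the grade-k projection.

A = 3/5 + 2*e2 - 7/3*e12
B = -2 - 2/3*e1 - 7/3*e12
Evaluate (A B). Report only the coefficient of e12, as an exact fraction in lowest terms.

step 1: -299/45 + 64/15*e1 - 50/9*e2 + 23/5*e12
Answer: 23/5


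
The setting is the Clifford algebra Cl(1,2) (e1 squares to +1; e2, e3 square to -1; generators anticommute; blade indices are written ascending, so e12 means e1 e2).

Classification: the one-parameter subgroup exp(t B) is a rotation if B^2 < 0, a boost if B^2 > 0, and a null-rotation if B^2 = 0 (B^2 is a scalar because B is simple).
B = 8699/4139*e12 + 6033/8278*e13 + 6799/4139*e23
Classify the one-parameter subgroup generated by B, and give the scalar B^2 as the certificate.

B^2 term by term: the squares give (8699/4139)^2*(e12)^2 + (6033/8278)^2*(e13)^2 + (6799/4139)^2*(e23)^2 = 75672601/17131321*(+1) + 36397089/68525284*(+1) + 46226401/17131321*(-1) = 9/4 (each basis 2-blade squares to minus the product of its generators' squares); cross terms between blades sharing an index anticommute and cancel. So B^2 = 9/4.
Answer: boost, certificate B^2 = 9/4. The scalar 9/4 is the complete invariant here: its sign names the subgroup type.


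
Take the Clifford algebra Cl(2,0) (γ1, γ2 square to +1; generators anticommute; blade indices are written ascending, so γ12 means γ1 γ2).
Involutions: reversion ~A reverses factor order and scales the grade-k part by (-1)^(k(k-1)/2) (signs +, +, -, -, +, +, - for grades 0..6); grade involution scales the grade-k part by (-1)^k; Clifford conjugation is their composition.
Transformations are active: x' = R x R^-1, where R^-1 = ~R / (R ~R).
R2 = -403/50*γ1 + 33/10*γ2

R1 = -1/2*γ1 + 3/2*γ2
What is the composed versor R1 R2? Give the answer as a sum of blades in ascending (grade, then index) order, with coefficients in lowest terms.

Distribute over the terms of R1 (each basis-blade product reordered to ascending indices, repeated generators contracted through their squares):
(-1/2*γ1) R2 = 403/100 - 33/20*γ12
(3/2*γ2) R2 = 99/20 + 1209/100*γ12
Summing the partial products and collecting blades:
Answer: 449/50 + 261/25*γ12


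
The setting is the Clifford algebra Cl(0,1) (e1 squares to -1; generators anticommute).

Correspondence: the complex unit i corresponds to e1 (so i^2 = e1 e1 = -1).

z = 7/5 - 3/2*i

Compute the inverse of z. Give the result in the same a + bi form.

In blades: z = 7/5 - 3/2*e1.
With qbar = 7/5 + 3/2*e1 (scalar fixed, mapped units negated), z qbar = 421/100 (the sum of squared coefficients), so z^-1 = qbar / (421/100) = 140/421 + 150/421*e1; translating back:
Answer: 140/421 + 150/421*i


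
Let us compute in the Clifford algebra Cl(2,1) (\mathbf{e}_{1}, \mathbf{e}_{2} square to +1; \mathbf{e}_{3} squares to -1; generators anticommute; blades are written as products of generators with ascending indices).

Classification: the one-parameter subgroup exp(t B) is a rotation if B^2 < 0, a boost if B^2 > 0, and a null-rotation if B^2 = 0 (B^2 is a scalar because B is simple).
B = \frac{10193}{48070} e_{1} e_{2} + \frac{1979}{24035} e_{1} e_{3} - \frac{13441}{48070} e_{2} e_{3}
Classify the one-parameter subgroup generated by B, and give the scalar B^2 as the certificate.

B^2 term by term: the squares give (\frac{10193}{48070})^2*(e_{1} e_{2})^2 + (\frac{1979}{24035})^2*(e_{1} e_{3})^2 + (-\frac{13441}{48070})^2*(e_{2} e_{3})^2 = \frac{103897249}{2310724900}*(-1) + \frac{3916441}{577681225}*(+1) + \frac{180660481}{2310724900}*(+1) = \frac{1}{25} (each basis 2-blade squares to minus the product of its generators' squares); cross terms between blades sharing an index anticommute and cancel. So B^2 = \frac{1}{25}.
Answer: boost, certificate B^2 = \frac{1}{25}. Why this suffices: the scalar \frac{1}{25} survives any versor conjugation, so its sign alone determines the class however B is presented.


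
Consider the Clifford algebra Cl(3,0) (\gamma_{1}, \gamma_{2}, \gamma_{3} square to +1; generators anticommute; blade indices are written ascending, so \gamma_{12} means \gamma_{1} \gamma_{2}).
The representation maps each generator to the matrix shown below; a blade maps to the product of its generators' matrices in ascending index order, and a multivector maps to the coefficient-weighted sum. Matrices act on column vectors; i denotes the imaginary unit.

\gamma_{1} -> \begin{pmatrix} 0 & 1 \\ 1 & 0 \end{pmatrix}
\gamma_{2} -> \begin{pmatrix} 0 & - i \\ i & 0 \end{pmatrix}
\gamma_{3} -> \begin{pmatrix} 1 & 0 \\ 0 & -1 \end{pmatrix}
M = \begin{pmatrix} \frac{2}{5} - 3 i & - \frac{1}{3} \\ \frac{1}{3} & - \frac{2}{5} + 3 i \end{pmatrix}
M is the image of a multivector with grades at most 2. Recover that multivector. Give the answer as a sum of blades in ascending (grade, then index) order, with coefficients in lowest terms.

Method: 1, rho(\gamma_{1}), rho(\gamma_{2}), rho(\gamma_{3}) form a trace-orthogonal basis of the 2x2 complex matrices (tr(X Y) = 2 if X = Y, else 0), so M = m0*1 + m1*rho(\gamma_{1}) + m2*rho(\gamma_{2}) + m3*rho(\gamma_{3}) with m0 = tr(M)/2 = 0, m1 = tr(M rho(\gamma_{1}))/2 = 0, m2 = tr(M rho(\gamma_{2}))/2 = - \frac{i}{3}, m3 = tr(M rho(\gamma_{3}))/2 = \frac{2}{5} - 3 i.
Multiplying table entries, the bivector images are rho(\gamma_{12}) = i*rho(\gamma_{3}), rho(\gamma_{13}) = -i*rho(\gamma_{2}), rho(\gamma_{23}) = i*rho(\gamma_{1}); with real blade coefficients the real parts of m0..m3 are the coefficients of 1, \gamma_{1}, \gamma_{2}, \gamma_{3} and the imaginary parts give the bivectors (\gamma_{23}: Im m1, \gamma_{13}: -Im m2, \gamma_{12}: Im m3).
Answer: \frac{2}{5} \gamma_{3} - 3 \gamma_{12} + \frac{1}{3} \gamma_{13}


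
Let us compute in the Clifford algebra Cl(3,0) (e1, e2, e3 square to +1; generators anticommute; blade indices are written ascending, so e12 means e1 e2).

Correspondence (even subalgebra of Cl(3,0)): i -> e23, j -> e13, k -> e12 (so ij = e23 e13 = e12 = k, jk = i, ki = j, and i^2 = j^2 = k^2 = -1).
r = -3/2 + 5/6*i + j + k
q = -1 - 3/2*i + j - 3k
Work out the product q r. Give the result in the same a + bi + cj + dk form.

In blades: q = -1 - 3*e12 + e13 - 3/2*e23, r = -3/2 + e12 + e13 + 5/6*e23.
Distribute q over r term by term (generator squares from the signature, products reordered to ascending indices): (-1)*r = 3/2 - e12 - e13 - 5/6*e23; (-3*e12)*r = 3 + 9/2*e12 - 5/2*e13 + 3*e23; (e13)*r = -1 - 5/6*e12 - 3/2*e13 + e23; (-3/2*e23)*r = 5/4 - 3/2*e12 + 3/2*e13 + 9/4*e23.
Sum: 19/4 + 7/6*e12 - 7/2*e13 + 65/12*e23; translating back through the correspondence:
Answer: 19/4 + 65/12*i - 7/2*j + 7/6*k


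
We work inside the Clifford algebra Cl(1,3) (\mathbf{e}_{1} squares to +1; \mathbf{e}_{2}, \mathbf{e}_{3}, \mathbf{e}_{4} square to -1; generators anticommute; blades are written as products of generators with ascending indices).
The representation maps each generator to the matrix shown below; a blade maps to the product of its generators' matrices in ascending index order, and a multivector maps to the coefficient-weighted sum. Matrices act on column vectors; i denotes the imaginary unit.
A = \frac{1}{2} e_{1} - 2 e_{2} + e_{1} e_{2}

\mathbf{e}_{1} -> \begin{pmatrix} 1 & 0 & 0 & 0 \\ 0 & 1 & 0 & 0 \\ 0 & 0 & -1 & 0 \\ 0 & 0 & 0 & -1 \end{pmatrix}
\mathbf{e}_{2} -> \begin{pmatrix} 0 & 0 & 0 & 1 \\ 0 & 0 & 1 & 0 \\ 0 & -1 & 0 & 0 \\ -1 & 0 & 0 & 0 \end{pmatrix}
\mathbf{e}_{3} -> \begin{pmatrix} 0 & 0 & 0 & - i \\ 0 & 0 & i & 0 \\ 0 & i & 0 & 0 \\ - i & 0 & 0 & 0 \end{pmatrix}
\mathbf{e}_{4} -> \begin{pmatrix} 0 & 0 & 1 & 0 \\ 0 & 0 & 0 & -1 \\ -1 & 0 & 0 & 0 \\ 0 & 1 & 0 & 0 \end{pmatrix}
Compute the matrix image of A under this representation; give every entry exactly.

Bivector images (products of the table entries): rho(e_{1} e_{2}) = rho(\mathbf{e}_{1})rho(\mathbf{e}_{2}) = \begin{pmatrix} 0 & 0 & 0 & 1 \\ 0 & 0 & 1 & 0 \\ 0 & 1 & 0 & 0 \\ 1 & 0 & 0 & 0 \end{pmatrix}.
M = (\frac{1}{2})*rho(e_{1}) + (-2)*rho(e_{2}) + (1)*rho(e_{1} e_{2}), summed entrywise:
Answer: \begin{pmatrix} \frac{1}{2} & 0 & 0 & -1 \\ 0 & \frac{1}{2} & -1 & 0 \\ 0 & 3 & - \frac{1}{2} & 0 \\ 3 & 0 & 0 & - \frac{1}{2} \end{pmatrix}


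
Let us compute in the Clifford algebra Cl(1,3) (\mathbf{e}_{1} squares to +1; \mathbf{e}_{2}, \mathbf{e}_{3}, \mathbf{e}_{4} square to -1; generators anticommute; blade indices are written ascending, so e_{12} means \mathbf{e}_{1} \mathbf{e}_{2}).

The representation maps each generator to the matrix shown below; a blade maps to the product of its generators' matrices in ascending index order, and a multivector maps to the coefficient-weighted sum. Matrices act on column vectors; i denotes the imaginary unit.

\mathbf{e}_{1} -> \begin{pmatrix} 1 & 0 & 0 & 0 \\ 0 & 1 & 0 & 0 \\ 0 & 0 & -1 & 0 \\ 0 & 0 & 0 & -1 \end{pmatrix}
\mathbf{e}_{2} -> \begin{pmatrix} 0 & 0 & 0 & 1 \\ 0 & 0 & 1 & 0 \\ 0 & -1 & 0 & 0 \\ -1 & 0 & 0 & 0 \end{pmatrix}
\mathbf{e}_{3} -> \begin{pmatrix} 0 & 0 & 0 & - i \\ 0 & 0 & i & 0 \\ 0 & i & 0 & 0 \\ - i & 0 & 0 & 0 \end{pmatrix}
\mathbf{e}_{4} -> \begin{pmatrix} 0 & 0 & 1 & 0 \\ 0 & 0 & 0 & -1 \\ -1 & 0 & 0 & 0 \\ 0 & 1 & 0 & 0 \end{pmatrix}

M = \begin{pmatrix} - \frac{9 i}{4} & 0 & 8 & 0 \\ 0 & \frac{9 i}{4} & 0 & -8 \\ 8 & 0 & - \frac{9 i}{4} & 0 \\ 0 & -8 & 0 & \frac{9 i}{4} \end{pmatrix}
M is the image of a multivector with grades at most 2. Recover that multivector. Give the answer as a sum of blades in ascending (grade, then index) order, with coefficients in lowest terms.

Method: the blade images are trace-orthogonal — tr(rho(e_A) rho(e_B)^-1) = 4 if A = B and 0 otherwise — and rho(e_A)^-1 = (e_A)^2 * rho(e_A) with (e_A)^2 = +1 or -1, so the coefficient of e_A in the preimage is (e_A)^2 * tr(M rho(e_A))/4.
Nonzero projections over blades of grade <= 2: e_{14}: (e_{14})^2 = +1, tr(M rho(e_{14})) = 32, coefficient 8; e_{23}: (e_{23})^2 = -1, tr(M rho(e_{23})) = -9, coefficient \frac{9}{4}. Every other blade of grade <= 2 projects to 0.
Answer: 8 e_{14} + \frac{9}{4} e_{23}


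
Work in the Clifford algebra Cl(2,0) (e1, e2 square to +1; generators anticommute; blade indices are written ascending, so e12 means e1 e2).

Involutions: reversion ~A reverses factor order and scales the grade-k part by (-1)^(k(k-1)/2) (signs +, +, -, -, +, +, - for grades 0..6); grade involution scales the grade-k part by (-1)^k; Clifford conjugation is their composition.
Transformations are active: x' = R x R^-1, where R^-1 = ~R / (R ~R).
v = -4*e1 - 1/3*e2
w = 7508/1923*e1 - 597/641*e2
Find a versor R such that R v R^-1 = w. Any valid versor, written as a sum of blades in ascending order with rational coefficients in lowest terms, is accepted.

The midline construction: v and w both square to 145/9, so reflecting in their sum -184/1923*e1 - 2432/1923*e2 exchanges them.
Answer: -184/1923*e1 - 2432/1923*e2


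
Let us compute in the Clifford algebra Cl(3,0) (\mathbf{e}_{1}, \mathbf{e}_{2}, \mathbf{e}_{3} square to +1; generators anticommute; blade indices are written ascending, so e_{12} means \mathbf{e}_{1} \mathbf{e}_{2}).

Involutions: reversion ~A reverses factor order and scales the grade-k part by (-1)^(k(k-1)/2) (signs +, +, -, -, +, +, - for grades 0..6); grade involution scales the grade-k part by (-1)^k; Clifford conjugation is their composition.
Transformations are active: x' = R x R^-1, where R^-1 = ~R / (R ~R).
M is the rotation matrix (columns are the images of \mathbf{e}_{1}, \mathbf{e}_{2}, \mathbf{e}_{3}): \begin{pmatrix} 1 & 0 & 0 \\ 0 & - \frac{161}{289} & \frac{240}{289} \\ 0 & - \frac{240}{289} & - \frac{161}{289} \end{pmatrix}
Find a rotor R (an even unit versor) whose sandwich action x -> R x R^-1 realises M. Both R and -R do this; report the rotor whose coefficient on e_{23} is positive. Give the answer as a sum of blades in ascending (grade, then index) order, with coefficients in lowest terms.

Method: write R = a + b12*e_{12} + b13*e_{13} + b23*e_{23} with a^2 + b12^2 + b13^2 + b23^2 = 1 (so R^-1 = ~R). Expanding the columns R e_j ~R gives tr M = 4a^2 - 1 and, from the antisymmetric part, M21 - M12 = -4a*b12, M13 - M31 = 4a*b13, M32 - M23 = -4a*b23.
Here tr M = -\frac{33}{289}, so a^2 = (1 + tr M)/4 = \frac{64}{289} and a = ±\frac{8}{17}. Taking a = \frac{8}{17}: M21 - M12 = 0, M13 - M31 = 0, M32 - M23 = -\frac{480}{289}, giving b12 = 0, b13 = 0, b23 = \frac{15}{17}, i.e. R = \frac{8}{17} + \frac{15}{17} e_{23}.
Its e_{23} coefficient is already positive.
Answer: \frac{8}{17} + \frac{15}{17} e_{23}. Recall the cover is two-to-one: with M of trace -\frac{33}{289}, both preimages act alike, and the stated e_{23} sign chooses the sheet.


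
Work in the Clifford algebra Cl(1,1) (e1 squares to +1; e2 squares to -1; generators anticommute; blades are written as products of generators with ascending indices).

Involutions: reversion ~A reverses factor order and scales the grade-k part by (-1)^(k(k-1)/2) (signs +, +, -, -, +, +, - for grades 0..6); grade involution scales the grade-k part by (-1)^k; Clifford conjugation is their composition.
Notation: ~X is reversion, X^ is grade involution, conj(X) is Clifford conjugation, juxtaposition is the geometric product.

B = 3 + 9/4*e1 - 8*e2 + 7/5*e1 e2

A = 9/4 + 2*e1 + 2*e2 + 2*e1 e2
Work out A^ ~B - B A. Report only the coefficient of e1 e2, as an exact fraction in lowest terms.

first term: -331/20 + 1429/80*e1 - 257/10*e2 + 467/20*e1 e2
second term: 601/20 - 619/80*e1 - 103/10*e2 + 593/20*e1 e2
Answer: -63/10


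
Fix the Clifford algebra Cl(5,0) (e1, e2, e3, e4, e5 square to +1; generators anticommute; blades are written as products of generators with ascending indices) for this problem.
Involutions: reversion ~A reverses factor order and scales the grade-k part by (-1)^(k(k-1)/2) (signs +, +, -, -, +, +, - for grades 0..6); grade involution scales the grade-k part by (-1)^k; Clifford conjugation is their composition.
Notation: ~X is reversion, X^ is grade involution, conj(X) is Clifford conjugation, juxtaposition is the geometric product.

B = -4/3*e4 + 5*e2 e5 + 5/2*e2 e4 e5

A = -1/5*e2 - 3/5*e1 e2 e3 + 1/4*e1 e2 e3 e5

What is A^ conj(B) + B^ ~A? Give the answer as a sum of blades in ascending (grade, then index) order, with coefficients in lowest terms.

first term: -e5 - 5/4*e1 e3 + 4/15*e2 e4 + 1/2*e4 e5 - 5/8*e1 e3 e4 + 3*e1 e3 e5 + 4/5*e1 e2 e3 e4 - 3/2*e1 e3 e4 e5 - 1/3*e1 e2 e3 e4 e5
second term: e5 + 5/4*e1 e3 + 4/15*e2 e4 + 1/2*e4 e5 + 5/8*e1 e3 e4 + 3*e1 e3 e5 - 4/5*e1 e2 e3 e4 + 3/2*e1 e3 e4 e5 - 1/3*e1 e2 e3 e4 e5
Answer: 8/15*e2 e4 + e4 e5 + 6*e1 e3 e5 - 2/3*e1 e2 e3 e4 e5


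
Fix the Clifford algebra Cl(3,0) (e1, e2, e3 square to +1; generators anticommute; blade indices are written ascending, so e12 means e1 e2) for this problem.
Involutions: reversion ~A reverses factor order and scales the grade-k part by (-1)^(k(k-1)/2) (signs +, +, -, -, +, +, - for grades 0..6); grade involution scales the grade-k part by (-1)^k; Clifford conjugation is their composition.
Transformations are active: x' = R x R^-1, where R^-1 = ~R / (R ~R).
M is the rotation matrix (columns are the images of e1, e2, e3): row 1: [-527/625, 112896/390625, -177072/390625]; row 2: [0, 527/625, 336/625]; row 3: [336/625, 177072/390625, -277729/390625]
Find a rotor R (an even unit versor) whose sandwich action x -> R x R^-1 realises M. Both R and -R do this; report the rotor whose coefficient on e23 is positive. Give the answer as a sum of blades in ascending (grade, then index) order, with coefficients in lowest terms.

Method: write R = a + b12*e12 + b13*e13 + b23*e23 with a^2 + b12^2 + b13^2 + b23^2 = 1 (so R^-1 = ~R). Expanding the columns R e_j ~R gives tr M = 4a^2 - 1 and, from the antisymmetric part, M21 - M12 = -4a*b12, M13 - M31 = 4a*b13, M32 - M23 = -4a*b23.
Here tr M = -277729/390625, so a^2 = (1 + tr M)/4 = 28224/390625 and a = ±168/625. Taking a = 168/625: M21 - M12 = -112896/390625, M13 - M31 = -387072/390625, M32 - M23 = -32928/390625, giving b12 = 168/625, b13 = -576/625, b23 = 49/625, i.e. R = 168/625 + 168/625*e12 - 576/625*e13 + 49/625*e23.
Its e23 coefficient is already positive.
Answer: 168/625 + 168/625*e12 - 576/625*e13 + 49/625*e23. Sheet selection: the two-to-one cover makes ±R indistinguishable at the matrix level (trace -277729/390625), so uniqueness comes from the required sign on e23.


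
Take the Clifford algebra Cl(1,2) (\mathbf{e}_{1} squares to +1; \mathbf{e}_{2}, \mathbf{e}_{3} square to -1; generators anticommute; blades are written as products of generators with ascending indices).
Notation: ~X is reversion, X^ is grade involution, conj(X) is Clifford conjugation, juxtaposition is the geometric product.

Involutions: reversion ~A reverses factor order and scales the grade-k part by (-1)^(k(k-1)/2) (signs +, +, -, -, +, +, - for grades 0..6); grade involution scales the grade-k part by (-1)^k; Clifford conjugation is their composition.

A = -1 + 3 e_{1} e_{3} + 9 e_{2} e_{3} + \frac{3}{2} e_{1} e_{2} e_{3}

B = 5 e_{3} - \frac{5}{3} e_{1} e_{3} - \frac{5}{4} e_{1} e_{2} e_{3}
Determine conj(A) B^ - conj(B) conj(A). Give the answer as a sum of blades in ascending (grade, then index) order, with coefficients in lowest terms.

first term: \frac{25}{8} - \frac{15}{4} e_{1} - \frac{155}{4} e_{2} + 5 e_{3} - \frac{15}{2} e_{1} e_{2} + \frac{5}{3} e_{1} e_{3} - \frac{5}{4} e_{1} e_{2} e_{3}
second term: -\frac{25}{8} + \frac{15}{4} e_{1} + \frac{155}{4} e_{2} + 5 e_{3} - \frac{15}{2} e_{1} e_{2} - \frac{5}{3} e_{1} e_{3} + \frac{5}{4} e_{1} e_{2} e_{3}
Answer: \frac{25}{4} - \frac{15}{2} e_{1} - \frac{155}{2} e_{2} + \frac{10}{3} e_{1} e_{3} - \frac{5}{2} e_{1} e_{2} e_{3}


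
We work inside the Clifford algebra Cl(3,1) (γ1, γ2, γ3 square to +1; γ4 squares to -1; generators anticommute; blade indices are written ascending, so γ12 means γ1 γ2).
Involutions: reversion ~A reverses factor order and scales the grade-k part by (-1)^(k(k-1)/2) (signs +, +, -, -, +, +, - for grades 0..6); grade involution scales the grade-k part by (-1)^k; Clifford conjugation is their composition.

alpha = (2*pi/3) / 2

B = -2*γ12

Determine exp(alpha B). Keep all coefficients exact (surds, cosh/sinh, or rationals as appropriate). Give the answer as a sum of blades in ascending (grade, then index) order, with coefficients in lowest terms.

B^2 = (-2)^2*(γ12)^2 = 4*(-1) = -4 (a basis 2-blade squares to minus the product of its generators' squares).
B^2 = -4 — B^2 < 0, so the exponential closes trigonometrically: l = 2, alpha*l = 2*pi/3, so exp(alpha B) = cos(2*pi/3) + (sin(2*pi/3)/2)*B = -1/2 + (sqrt(3)/4)*B.
Answer: -1/2 - sqrt(3)/2*γ12


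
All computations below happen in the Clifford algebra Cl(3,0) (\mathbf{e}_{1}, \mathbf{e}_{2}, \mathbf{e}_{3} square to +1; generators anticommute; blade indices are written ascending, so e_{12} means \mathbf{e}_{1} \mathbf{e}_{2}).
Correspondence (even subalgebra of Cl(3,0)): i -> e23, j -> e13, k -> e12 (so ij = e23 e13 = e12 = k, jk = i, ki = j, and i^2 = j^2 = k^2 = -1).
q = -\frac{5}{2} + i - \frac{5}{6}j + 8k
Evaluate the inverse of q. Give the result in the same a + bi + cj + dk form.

In blades: q = -\frac{5}{2} + 8 e_{12} - \frac{5}{6} e_{13} + e_{23}.
With qbar = -\frac{5}{2} - 8 e_{12} + \frac{5}{6} e_{13} - e_{23} (scalar fixed, mapped units negated), q qbar = \frac{1295}{18} (the sum of squared coefficients), so q^-1 = qbar / (\frac{1295}{18}) = -\frac{9}{259} - \frac{144}{1295} e_{12} + \frac{3}{259} e_{13} - \frac{18}{1295} e_{23}; translating back:
Answer: -\frac{9}{259} - \frac{18}{1295}i + \frac{3}{259}j - \frac{144}{1295}k
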